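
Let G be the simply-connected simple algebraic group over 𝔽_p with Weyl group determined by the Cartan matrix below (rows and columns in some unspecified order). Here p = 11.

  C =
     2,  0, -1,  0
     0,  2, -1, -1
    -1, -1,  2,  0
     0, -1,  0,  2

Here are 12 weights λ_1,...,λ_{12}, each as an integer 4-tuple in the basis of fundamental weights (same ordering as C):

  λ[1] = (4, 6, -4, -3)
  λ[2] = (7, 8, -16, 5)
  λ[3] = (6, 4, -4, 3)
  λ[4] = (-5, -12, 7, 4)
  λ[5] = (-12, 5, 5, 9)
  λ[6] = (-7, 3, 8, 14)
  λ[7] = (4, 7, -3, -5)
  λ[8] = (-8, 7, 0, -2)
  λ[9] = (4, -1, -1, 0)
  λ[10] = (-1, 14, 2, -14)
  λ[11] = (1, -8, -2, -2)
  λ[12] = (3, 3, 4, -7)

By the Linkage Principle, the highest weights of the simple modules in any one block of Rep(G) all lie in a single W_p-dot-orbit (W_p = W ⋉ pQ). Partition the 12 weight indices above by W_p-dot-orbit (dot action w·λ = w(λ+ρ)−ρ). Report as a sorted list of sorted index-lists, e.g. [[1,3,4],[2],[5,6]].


Cartan matrix: type A_4 (|W|=120); un-permuting the 4 rows.

Ā_11 reps of the 12 weights (A_4, coords as presented):

    [1] (2, 2, 3, 2)
    [2] (3, 2, 2, 4)
    [3] (2, 2, 3, 2)
    [4] (3, 2, 2, 4)
    [5] (5, 0, 0, 1)
    [6] (3, 2, 2, 4)
    [7] (3, 2, 2, 4)
    [8] (1, 1, 6, 1)
    [9] (5, 0, 0, 1)
    [10] (3, 2, 2, 4)
    [11] (1, 1, 6, 1)
    [12] (2, 2, 3, 2)

The 12 indices split into 4 linkage classes (same alcove rep ⇔ same W_11-dot-orbit):

[[1, 3, 12], [2, 4, 6, 7, 10], [5, 9], [8, 11]]


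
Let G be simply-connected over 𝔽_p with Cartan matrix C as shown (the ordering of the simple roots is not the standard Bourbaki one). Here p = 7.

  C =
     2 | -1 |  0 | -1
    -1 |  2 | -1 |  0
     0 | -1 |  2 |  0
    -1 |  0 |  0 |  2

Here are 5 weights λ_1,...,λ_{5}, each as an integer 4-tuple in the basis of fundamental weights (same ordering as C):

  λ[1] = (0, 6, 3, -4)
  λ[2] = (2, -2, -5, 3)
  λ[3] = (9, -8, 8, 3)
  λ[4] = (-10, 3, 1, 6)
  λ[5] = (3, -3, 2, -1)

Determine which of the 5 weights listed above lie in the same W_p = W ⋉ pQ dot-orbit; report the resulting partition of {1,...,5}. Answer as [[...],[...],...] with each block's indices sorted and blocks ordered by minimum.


Cartan matrix: type A_4 (|W|=120); un-permuting the 4 rows.

Folding the 5 weights λ_j+ρ into Ā_7 (reps in the given 4-coord order):

  1: (2, 2, 1, 2)
  2: (2, 2, 1, 2)
  3: (0, 2, 2, 0)
  4: (2, 2, 1, 0)
  5: (2, 2, 1, 0)

The 5 indices split into 3 linkage classes (same alcove rep ⇔ same W_7-dot-orbit):

[[1, 2], [3], [4, 5]]


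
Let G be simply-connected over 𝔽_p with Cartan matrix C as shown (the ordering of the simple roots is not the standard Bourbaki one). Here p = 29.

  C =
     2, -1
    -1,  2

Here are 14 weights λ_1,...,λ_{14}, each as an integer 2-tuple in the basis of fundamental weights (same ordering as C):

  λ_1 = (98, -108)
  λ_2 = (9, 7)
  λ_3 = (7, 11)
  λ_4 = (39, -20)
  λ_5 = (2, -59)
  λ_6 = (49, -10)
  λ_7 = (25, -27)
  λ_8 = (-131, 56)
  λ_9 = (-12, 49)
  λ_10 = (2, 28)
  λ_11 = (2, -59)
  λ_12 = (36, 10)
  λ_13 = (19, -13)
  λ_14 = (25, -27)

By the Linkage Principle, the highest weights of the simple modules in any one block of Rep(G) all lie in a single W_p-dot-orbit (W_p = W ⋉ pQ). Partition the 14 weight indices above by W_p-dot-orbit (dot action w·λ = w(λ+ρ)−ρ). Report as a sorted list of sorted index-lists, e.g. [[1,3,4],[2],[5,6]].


Root system A_2: the 2×2 matrix C matches after relabeling.

W_29-reps of the 14 weights in Ā_29 (same 2-coord order as C):

    λ_1+ρ ↦ (8, 12)
    λ_2+ρ ↦ (10, 8)
    λ_3+ρ ↦ (8, 12)
    λ_4+ρ ↦ (10, 8)
    λ_5+ρ ↦ (0, 26)
    λ_6+ρ ↦ (8, 12)
    λ_7+ρ ↦ (0, 26)
    λ_8+ρ ↦ (1, 14)
    λ_9+ρ ↦ (10, 8)
    λ_10+ρ ↦ (0, 26)
    λ_11+ρ ↦ (0, 26)
    λ_12+ρ ↦ (10, 8)
    λ_13+ρ ↦ (8, 12)
    λ_14+ρ ↦ (0, 26)

4 distinct reps among the 14 weights ⇒ 4 W_29-linkage classes:

[[1, 3, 6, 13], [2, 4, 9, 12], [5, 7, 10, 11, 14], [8]]


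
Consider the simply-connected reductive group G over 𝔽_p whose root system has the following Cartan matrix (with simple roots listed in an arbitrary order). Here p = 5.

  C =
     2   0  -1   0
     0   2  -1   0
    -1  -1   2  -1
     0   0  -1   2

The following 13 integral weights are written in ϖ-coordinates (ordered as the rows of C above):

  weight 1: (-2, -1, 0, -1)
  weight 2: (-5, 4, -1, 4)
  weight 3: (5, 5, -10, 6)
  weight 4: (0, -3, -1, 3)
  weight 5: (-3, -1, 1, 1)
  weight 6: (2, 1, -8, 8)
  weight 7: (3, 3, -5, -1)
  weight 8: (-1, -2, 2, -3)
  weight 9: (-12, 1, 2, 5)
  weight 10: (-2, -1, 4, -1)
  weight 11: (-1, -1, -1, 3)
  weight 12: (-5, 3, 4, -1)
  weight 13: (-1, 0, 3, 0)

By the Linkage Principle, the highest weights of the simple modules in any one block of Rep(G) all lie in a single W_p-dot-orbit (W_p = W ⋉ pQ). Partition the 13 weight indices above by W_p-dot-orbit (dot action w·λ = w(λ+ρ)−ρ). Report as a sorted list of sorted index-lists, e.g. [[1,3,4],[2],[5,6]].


Type D_4, rank 4, |W|=192; reorder rows/cols to standard.

λ_j+ρ reflected into Ā_5 (⟨·,θ^∨⟩≤5); 4-tuples as given:

  λ_1 → (1, 0, 0, 0);  λ_2 → (1, 0, 0, 0);  λ_3 → (1, 1, 0, 2);  λ_4 → (1, 0, 1, 2);  λ_5 → (2, 0, 0, 2);  λ_6 → (0, 1, 0, 2);  λ_7 → (0, 0, 0, 4);  λ_8 → (0, 1, 0, 2);  λ_9 → (1, 0, 1, 2);  λ_10 → (1, 0, 0, 0);  λ_11 → (0, 0, 0, 4);  λ_12 → (0, 0, 0, 4);  λ_13 → (1, 0, 0, 0)

Linkage partition of the 13 weights (6 classes, p=5):

[[1, 2, 10, 13], [3], [4, 9], [5], [6, 8], [7, 11, 12]]


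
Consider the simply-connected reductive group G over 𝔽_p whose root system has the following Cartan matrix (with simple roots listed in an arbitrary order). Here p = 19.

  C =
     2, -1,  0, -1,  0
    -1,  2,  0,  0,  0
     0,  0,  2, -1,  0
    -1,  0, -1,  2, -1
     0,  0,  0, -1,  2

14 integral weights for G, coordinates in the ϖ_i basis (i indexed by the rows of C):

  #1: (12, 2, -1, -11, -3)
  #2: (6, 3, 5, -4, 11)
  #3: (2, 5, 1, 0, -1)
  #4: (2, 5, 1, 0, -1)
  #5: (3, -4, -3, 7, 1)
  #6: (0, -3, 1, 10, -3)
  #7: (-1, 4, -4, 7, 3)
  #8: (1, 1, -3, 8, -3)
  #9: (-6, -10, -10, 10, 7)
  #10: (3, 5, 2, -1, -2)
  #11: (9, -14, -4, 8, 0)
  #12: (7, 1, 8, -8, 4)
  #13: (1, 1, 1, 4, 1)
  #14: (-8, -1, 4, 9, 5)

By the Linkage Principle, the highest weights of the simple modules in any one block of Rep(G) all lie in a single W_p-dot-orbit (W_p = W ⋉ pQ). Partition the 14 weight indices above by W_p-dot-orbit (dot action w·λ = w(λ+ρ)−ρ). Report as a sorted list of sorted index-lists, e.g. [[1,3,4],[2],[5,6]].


Cartan matrix: type D_5 (|W|=1920); un-permuting the 5 rows.

Ā_19 reps of the 14 weights (D_5, coords as presented):

    1: (3, 6, 2, 1, 0)
    2: (0, 3, 1, 3, 5)
    3: (3, 6, 2, 1, 0)
    4: (3, 6, 2, 1, 0)
    5: (1, 2, 2, 5, 2)
    6: (1, 2, 2, 5, 2)
    7: (3, 2, 3, 2, 4)
    8: (1, 2, 2, 5, 2)
    9: (3, 2, 3, 2, 4)
    10: (3, 6, 2, 1, 0)
    11: (3, 6, 2, 1, 0)
    12: (1, 2, 2, 5, 2)
    13: (1, 2, 2, 5, 2)
    14: (3, 2, 3, 2, 4)

4 distinct reps among the 14 weights ⇒ 4 W_19-linkage classes:

[[1, 3, 4, 10, 11], [2], [5, 6, 8, 12, 13], [7, 9, 14]]


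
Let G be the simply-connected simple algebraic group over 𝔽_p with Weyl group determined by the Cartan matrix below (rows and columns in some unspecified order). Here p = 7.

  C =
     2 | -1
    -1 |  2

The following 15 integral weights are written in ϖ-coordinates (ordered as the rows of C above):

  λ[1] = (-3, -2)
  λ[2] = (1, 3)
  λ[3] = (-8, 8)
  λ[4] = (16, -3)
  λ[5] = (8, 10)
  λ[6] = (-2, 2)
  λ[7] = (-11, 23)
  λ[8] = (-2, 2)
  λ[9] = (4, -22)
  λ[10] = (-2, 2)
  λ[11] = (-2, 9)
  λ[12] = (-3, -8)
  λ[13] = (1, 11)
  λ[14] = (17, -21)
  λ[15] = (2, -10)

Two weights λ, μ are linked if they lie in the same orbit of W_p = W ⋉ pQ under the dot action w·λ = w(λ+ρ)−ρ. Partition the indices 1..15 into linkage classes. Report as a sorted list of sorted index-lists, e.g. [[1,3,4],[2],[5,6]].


C ↔ A_2 under row/col permutation; |W(A_2)| = 6.

Alcove-folded reps (p=7, 15 weights, presented ϖ-order):

  λ_1+ρ ↦ (1, 2)
  λ_2+ρ ↦ (2, 4)
  λ_3+ρ ↦ (5, 0)
  λ_4+ρ ↦ (2, 4)
  λ_5+ρ ↦ (2, 4)
  λ_6+ρ ↦ (1, 2)
  λ_7+ρ ↦ (0, 4)
  λ_8+ρ ↦ (1, 2)
  λ_9+ρ ↦ (5, 0)
  λ_10+ρ ↦ (1, 2)
  λ_11+ρ ↦ (2, 4)
  λ_12+ρ ↦ (5, 0)
  λ_13+ρ ↦ (5, 0)
  λ_14+ρ ↦ (1, 2)
  λ_15+ρ ↦ (4, 1)

The 15 indices split into 5 linkage classes (same alcove rep ⇔ same W_7-dot-orbit):

[[1, 6, 8, 10, 14], [2, 4, 5, 11], [3, 9, 12, 13], [7], [15]]


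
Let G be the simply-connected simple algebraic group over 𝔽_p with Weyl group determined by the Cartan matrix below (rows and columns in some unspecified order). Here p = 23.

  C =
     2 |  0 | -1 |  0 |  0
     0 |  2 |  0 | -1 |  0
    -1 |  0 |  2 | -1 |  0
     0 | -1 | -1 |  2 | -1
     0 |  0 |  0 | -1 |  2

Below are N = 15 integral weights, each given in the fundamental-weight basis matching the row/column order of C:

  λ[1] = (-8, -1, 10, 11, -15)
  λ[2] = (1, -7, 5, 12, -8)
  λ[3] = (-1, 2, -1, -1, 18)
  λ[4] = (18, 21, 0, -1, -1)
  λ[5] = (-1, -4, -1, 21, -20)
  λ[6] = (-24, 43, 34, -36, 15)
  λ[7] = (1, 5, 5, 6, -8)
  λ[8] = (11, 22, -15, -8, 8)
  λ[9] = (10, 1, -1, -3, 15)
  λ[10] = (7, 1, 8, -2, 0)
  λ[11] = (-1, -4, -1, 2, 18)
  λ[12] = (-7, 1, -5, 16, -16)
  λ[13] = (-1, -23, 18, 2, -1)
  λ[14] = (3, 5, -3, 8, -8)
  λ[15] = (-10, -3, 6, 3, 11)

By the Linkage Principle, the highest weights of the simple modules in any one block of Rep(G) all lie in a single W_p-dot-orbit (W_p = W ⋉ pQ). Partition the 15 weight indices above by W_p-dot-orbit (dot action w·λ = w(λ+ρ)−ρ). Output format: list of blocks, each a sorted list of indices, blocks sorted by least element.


D_5 Cartan matrix, 5 simple roots permuted; ρ=(1,1,1,1,1).

Ā_23 reps of the 15 weights (D_5, coords as presented):

  λ_1 → (7, 2, 0, 0, 12);  λ_2 → (2, 6, 2, 0, 7);  λ_3 → (0, 3, 0, 0, 19);  λ_4 → (0, 3, 0, 0, 19);  λ_5 → (0, 3, 0, 0, 19);  λ_6 → (7, 2, 0, 0, 12);  λ_7 → (2, 6, 2, 0, 7);  λ_8 → (7, 2, 0, 0, 12);  λ_9 → (7, 2, 0, 0, 12);  λ_10 → (8, 1, 4, 1, 0);  λ_11 → (0, 3, 0, 0, 19);  λ_12 → (2, 6, 2, 0, 7);  λ_13 → (0, 3, 0, 0, 19);  λ_14 → (2, 6, 2, 0, 7);  λ_15 → (7, 2, 0, 0, 12)

Grouping the 15 weights by Ā_23-representative: 4 linkage classes.

[[1, 6, 8, 9, 15], [2, 7, 12, 14], [3, 4, 5, 11, 13], [10]]


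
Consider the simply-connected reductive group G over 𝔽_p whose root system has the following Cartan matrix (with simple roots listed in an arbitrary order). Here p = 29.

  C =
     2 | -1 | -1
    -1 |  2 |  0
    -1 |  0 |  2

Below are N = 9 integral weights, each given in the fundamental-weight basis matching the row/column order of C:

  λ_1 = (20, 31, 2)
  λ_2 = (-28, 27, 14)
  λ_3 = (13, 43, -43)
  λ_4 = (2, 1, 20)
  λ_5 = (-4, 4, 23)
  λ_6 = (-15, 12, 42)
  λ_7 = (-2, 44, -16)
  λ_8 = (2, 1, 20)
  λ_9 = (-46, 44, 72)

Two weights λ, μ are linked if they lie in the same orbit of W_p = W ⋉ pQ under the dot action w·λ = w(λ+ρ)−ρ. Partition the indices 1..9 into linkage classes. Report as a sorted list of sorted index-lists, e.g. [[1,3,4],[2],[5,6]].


Type A_3, rank 3, |W|=24; reorder rows/cols to standard.

Ā_29 reps of the 9 weights (A_3, coords as presented):

  λ_1+ρ ↦ (3, 2, 21) · λ_2+ρ ↦ (15, 1, 12) · λ_3+ρ ↦ (0, 13, 15) · λ_4+ρ ↦ (3, 2, 21) · λ_5+ρ ↦ (3, 2, 21) · λ_6+ρ ↦ (0, 13, 15) · λ_7+ρ ↦ (0, 13, 15) · λ_8+ρ ↦ (3, 2, 21) · λ_9+ρ ↦ (0, 13, 15)

These 9 weights hit 3 W_29-dot-orbits; sizes (4, 1, 4):

[[1, 4, 5, 8], [2], [3, 6, 7, 9]]


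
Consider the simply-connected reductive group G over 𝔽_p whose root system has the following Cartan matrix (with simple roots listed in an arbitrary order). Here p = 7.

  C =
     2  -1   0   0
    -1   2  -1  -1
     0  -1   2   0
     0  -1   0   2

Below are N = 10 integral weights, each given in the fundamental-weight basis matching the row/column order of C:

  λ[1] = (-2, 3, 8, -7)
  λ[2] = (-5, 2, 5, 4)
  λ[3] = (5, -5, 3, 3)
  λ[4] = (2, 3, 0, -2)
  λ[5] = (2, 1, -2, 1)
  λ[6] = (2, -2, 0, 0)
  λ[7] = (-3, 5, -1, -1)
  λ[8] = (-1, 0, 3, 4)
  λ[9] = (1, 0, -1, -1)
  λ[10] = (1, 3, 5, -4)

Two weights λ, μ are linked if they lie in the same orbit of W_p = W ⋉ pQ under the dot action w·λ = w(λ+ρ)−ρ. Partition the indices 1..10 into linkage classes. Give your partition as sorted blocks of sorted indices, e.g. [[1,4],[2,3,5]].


C ↔ D_4 under row/col permutation; |W(D_4)| = 192.

Each λ_j+ρ reduced to Ā_7; 4-tuples below use C's row order:

  λ_1 → (3, 0, 1, 2);  λ_2 → (3, 0, 1, 2);  λ_3 → (2, 1, 0, 0);  λ_4 → (2, 1, 0, 0);  λ_5 → (3, 0, 1, 2);  λ_6 → (2, 1, 0, 0);  λ_7 → (2, 1, 0, 0);  λ_8 → (3, 0, 1, 2);  λ_9 → (2, 1, 0, 0);  λ_10 → (3, 0, 1, 2)

The 10 indices split into 2 linkage classes (same alcove rep ⇔ same W_7-dot-orbit):

[[1, 2, 5, 8, 10], [3, 4, 6, 7, 9]]


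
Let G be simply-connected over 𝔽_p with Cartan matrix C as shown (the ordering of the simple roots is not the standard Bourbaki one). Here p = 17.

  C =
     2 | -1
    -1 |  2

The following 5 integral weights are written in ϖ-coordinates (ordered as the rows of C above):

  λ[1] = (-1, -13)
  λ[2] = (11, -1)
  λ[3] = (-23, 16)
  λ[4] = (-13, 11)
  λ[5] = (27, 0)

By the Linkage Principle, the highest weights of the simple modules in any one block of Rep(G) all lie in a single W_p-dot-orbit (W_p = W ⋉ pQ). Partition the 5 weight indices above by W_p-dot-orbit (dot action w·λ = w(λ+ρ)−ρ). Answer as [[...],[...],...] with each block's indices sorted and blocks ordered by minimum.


Cartan matrix: type A_2 (|W|=6); un-permuting the 2 rows.

Folding the 5 weights λ_j+ρ into Ā_17 (reps in the given 2-coord order):

    λ_1+ρ ↦ (12, 0)
    λ_2+ρ ↦ (12, 0)
    λ_3+ρ ↦ (12, 0)
    λ_4+ρ ↦ (12, 0)
    λ_5+ρ ↦ (5, 11)

2 distinct reps among the 5 weights ⇒ 2 W_17-linkage classes:

[[1, 2, 3, 4], [5]]


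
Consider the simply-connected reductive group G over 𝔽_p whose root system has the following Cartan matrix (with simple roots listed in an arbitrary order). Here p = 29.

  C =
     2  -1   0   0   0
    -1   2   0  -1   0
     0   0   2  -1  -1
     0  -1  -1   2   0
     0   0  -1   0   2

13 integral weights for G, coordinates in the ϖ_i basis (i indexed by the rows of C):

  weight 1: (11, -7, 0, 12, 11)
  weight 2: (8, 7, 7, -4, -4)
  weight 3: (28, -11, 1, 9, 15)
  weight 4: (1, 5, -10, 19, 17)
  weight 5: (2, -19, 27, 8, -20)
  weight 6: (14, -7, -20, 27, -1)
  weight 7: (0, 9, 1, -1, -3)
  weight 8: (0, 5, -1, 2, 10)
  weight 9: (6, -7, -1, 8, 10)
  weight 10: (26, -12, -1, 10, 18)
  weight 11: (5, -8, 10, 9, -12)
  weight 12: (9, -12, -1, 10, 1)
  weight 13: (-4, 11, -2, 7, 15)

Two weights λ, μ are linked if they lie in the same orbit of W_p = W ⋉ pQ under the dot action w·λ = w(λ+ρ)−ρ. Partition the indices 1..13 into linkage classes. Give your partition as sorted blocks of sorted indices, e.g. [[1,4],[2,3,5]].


C ↔ A_5 under row/col permutation; |W(A_5)| = 720.

Each λ_j+ρ reduced to Ā_29; 5-tuples below use C's row order:

  [1] (3, 6, 1, 7, 9);  [2] (9, 5, 2, 3, 3);  [3] (1, 10, 0, 0, 2);  [4] (6, 0, 9, 11, 1);  [5] (1, 6, 0, 3, 11);  [6] (1, 6, 0, 3, 11);  [7] (1, 10, 0, 0, 2);  [8] (1, 6, 0, 3, 11);  [9] (1, 6, 0, 3, 11);  [10] (1, 10, 0, 0, 2);  [11] (1, 6, 0, 3, 11);  [12] (1, 10, 0, 0, 2);  [13] (3, 6, 1, 7, 9)

5 distinct reps among the 13 weights ⇒ 5 W_29-linkage classes:

[[1, 13], [2], [3, 7, 10, 12], [4], [5, 6, 8, 9, 11]]


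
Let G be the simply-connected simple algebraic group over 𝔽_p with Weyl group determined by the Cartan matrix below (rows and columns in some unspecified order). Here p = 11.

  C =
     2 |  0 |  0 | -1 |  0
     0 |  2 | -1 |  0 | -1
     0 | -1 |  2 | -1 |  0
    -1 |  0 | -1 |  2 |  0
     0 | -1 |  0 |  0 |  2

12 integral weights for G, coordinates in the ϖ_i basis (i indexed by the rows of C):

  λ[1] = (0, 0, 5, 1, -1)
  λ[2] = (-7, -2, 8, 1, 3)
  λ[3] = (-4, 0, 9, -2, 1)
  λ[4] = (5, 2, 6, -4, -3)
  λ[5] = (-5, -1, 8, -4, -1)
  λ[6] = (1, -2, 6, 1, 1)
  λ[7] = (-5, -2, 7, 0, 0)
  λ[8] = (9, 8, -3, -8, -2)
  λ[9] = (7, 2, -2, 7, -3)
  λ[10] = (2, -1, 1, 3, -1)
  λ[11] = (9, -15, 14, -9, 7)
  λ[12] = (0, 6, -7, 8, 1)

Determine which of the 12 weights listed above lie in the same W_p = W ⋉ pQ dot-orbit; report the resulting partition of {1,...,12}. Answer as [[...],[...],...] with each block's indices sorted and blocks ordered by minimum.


Dynkin diagram of C (from the 8 off-diagonal −1 entries): A_5.

λ_j+ρ reflected into Ā_11 (⟨·,θ^∨⟩≤11); 5-tuples as given:

  1: (1, 1, 6, 2, 0);  2: (1, 1, 4, 3, 0);  3: (1, 1, 6, 2, 0);  4: (1, 1, 4, 3, 0);  5: (3, 0, 2, 4, 0);  6: (1, 1, 6, 2, 0);  7: (1, 1, 4, 3, 0);  8: (1, 1, 6, 2, 0);  9: (1, 1, 4, 3, 0);  10: (3, 0, 2, 4, 0);  11: (1, 1, 4, 3, 0);  12: (1, 1, 6, 2, 0)

Linkage partition of the 12 weights (3 classes, p=11):

[[1, 3, 6, 8, 12], [2, 4, 7, 9, 11], [5, 10]]


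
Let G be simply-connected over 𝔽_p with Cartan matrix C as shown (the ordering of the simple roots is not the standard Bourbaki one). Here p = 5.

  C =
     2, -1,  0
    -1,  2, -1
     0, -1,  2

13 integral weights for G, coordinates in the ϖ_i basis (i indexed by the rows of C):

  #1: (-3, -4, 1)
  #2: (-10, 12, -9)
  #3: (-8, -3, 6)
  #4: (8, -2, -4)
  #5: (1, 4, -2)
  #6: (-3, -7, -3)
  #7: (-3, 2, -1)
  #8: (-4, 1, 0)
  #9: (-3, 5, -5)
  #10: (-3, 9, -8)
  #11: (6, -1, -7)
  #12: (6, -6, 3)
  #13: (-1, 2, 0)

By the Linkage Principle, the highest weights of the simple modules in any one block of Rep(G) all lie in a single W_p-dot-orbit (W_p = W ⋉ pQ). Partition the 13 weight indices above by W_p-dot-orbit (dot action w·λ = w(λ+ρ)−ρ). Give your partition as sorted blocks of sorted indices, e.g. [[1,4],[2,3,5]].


Cartan matrix: type A_3 (|W|=24); un-permuting the 3 rows.

Alcove-folded reps (p=5, 13 weights, presented ϖ-order):

    [1] (2, 1, 2)
    [2] (0, 3, 1)
    [3] (2, 1, 2)
    [4] (1, 0, 3)
    [5] (0, 3, 1)
    [6] (2, 0, 2)
    [7] (2, 1, 0)
    [8] (2, 1, 0)
    [9] (1, 0, 3)
    [10] (1, 2, 0)
    [11] (0, 3, 1)
    [12] (0, 3, 1)
    [13] (0, 3, 1)

6 distinct reps among the 13 weights ⇒ 6 W_5-linkage classes:

[[1, 3], [2, 5, 11, 12, 13], [4, 9], [6], [7, 8], [10]]


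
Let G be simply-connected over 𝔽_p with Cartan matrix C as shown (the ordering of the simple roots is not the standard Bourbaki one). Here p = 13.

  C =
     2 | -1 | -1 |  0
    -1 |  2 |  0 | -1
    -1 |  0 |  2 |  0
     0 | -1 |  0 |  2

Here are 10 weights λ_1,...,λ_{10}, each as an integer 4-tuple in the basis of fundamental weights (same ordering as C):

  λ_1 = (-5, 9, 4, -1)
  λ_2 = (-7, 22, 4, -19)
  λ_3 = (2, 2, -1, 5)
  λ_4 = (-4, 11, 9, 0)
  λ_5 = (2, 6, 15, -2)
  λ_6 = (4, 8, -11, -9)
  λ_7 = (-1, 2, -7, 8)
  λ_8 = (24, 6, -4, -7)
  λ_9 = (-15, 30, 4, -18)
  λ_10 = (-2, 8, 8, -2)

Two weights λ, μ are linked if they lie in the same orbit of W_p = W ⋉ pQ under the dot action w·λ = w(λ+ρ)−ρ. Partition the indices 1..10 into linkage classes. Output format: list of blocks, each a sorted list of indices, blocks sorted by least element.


Type A_4, rank 4, |W|=120; reorder rows/cols to standard.

W_13-reps of the 10 weights in Ā_13 (same 4-coord order as C):

    1: (4, 6, 1, 0)
    2: (1, 4, 4, 3)
    3: (3, 3, 0, 6)
    4: (3, 3, 0, 6)
    5: (3, 3, 0, 6)
    6: (1, 4, 4, 3)
    7: (3, 3, 0, 6)
    8: (3, 3, 0, 6)
    9: (1, 0, 4, 4)
    10: (1, 4, 4, 3)

Grouping the 10 weights by Ā_13-representative: 4 linkage classes.

[[1], [2, 6, 10], [3, 4, 5, 7, 8], [9]]


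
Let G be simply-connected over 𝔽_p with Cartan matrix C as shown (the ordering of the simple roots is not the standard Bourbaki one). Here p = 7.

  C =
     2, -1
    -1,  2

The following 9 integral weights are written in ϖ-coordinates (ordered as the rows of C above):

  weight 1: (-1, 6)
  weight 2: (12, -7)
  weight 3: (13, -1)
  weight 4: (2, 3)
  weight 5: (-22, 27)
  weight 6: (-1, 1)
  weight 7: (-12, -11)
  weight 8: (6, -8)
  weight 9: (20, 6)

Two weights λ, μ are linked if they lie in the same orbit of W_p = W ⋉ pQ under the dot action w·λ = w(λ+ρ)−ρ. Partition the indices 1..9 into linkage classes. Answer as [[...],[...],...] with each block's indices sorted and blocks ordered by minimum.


C ↔ A_2 under row/col permutation; |W(A_2)| = 6.

Folding the 9 weights λ_j+ρ into Ā_7 (reps in the given 2-coord order):

  [1] (0, 7);  [2] (1, 0);  [3] (0, 7);  [4] (3, 4);  [5] (0, 7);  [6] (0, 2);  [7] (3, 4);  [8] (0, 7);  [9] (0, 7)

The 9 indices split into 4 linkage classes (same alcove rep ⇔ same W_7-dot-orbit):

[[1, 3, 5, 8, 9], [2], [4, 7], [6]]


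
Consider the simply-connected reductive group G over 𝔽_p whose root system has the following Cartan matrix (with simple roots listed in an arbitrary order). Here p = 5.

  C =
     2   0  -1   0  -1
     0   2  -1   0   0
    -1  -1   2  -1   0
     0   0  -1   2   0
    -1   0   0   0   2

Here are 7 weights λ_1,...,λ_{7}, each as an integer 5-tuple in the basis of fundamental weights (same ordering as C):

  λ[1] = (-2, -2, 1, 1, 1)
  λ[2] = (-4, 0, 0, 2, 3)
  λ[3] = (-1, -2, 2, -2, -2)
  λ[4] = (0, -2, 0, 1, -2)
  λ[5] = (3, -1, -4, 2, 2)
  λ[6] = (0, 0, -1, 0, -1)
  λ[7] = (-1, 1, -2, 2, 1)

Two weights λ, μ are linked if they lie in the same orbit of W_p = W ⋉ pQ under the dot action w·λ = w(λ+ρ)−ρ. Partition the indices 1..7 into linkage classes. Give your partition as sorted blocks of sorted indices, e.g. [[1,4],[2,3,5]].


Root system D_5: the 5×5 matrix C matches after relabeling.

Ā_5 reps of the 7 weights (D_5, coords as presented):

    λ_1 → (0, 1, 0, 2, 1)
    λ_2 → (1, 1, 0, 1, 0)
    λ_3 → (1, 1, 0, 1, 0)
    λ_4 → (0, 1, 0, 2, 1)
    λ_5 → (0, 1, 0, 2, 1)
    λ_6 → (1, 1, 0, 1, 0)
    λ_7 → (0, 1, 0, 2, 1)

2 distinct reps among the 7 weights ⇒ 2 W_5-linkage classes:

[[1, 4, 5, 7], [2, 3, 6]]


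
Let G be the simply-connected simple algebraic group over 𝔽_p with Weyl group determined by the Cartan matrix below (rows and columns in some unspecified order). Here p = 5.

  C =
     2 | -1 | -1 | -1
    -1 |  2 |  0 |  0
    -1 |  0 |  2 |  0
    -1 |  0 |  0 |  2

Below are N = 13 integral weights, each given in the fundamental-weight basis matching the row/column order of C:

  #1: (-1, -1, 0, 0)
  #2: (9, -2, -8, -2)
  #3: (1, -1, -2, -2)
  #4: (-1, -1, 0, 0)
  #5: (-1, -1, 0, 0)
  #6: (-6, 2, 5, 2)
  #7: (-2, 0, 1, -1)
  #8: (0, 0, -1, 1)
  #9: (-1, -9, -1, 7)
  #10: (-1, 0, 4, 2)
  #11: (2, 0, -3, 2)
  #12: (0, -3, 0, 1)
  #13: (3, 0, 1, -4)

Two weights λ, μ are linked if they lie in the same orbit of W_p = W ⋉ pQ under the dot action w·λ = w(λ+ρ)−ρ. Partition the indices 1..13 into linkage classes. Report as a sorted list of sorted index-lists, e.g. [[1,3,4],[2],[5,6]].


D_4 Cartan matrix, 4 simple roots permuted; ρ=(1,1,1,1).

W_5-reps of the 13 weights in Ā_5 (same 4-coord order as C):

    λ_1 → (0, 0, 1, 1)
    λ_2 → (0, 1, 1, 1)
    λ_3 → (0, 0, 1, 1)
    λ_4 → (0, 0, 1, 1)
    λ_5 → (0, 0, 1, 1)
    λ_6 → (1, 1, 0, 1)
    λ_7 → (0, 0, 1, 1)
    λ_8 → (1, 1, 0, 2)
    λ_9 → (0, 0, 2, 0)
    λ_10 → (0, 3, 1, 1)
    λ_11 → (1, 1, 0, 1)
    λ_12 → (1, 1, 0, 1)
    λ_13 → (1, 1, 0, 1)

Linkage partition of the 13 weights (6 classes, p=5):

[[1, 3, 4, 5, 7], [2], [6, 11, 12, 13], [8], [9], [10]]


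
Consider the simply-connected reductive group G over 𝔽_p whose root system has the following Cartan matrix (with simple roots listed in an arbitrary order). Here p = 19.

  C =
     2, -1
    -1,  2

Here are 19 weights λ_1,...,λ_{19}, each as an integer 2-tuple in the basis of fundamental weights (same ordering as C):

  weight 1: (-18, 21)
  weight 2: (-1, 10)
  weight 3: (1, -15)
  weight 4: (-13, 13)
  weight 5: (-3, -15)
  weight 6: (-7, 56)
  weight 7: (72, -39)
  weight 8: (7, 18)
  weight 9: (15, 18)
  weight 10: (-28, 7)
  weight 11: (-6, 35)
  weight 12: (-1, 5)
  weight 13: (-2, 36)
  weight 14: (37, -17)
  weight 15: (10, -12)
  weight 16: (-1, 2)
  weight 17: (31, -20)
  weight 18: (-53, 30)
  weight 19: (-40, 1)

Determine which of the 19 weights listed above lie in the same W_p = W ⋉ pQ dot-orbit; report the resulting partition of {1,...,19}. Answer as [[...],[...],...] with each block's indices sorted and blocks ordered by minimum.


Root system A_2: the 2×2 matrix C matches after relabeling.

Alcove-folded reps (p=19, 19 weights, presented ϖ-order):

    λ_1+ρ ↦ (14, 2)
    λ_2+ρ ↦ (0, 11)
    λ_3+ρ ↦ (12, 2)
    λ_4+ρ ↦ (12, 2)
    λ_5+ρ ↦ (14, 2)
    λ_6+ρ ↦ (0, 6)
    λ_7+ρ ↦ (0, 3)
    λ_8+ρ ↦ (0, 11)
    λ_9+ρ ↦ (0, 3)
    λ_10+ρ ↦ (0, 11)
    λ_11+ρ ↦ (12, 2)
    λ_12+ρ ↦ (0, 6)
    λ_13+ρ ↦ (17, 1)
    λ_14+ρ ↦ (0, 3)
    λ_15+ρ ↦ (0, 11)
    λ_16+ρ ↦ (0, 3)
    λ_17+ρ ↦ (0, 6)
    λ_18+ρ ↦ (12, 2)
    λ_19+ρ ↦ (17, 1)

Grouping the 19 weights by Ā_19-representative: 6 linkage classes.

[[1, 5], [2, 8, 10, 15], [3, 4, 11, 18], [6, 12, 17], [7, 9, 14, 16], [13, 19]]


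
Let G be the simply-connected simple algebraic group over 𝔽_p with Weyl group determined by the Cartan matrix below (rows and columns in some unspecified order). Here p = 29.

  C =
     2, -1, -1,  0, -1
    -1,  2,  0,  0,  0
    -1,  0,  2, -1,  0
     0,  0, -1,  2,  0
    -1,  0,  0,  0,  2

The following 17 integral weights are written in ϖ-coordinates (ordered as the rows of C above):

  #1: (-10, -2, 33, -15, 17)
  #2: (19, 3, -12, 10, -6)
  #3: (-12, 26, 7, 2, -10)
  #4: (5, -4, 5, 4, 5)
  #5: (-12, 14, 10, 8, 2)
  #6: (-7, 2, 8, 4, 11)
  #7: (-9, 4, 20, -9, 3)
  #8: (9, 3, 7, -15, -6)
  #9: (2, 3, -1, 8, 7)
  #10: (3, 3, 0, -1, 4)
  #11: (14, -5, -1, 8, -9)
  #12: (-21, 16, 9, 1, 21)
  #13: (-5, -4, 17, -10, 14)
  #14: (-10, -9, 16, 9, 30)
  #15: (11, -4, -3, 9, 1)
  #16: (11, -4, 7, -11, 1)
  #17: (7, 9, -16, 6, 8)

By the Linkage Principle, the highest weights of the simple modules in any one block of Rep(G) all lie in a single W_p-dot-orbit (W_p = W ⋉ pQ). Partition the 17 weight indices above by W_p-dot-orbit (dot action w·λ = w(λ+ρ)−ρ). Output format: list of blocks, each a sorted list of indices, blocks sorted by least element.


C ↔ D_5 under row/col permutation; |W(D_5)| = 1920.

Each λ_j+ρ reduced to Ā_29; 5-tuples below use C's row order:

  1: (4, 4, 1, 0, 5);  2: (4, 4, 1, 0, 5);  3: (3, 4, 0, 9, 8);  4: (3, 3, 3, 5, 6);  5: (3, 4, 0, 9, 8);  6: (3, 3, 3, 5, 6);  7: (1, 3, 5, 8, 4);  8: (1, 3, 5, 8, 4);  9: (3, 4, 0, 9, 8);  10: (4, 4, 1, 0, 5);  11: (3, 4, 0, 9, 8);  12: (7, 3, 0, 8, 2);  13: (3, 4, 0, 9, 8);  14: (7, 3, 0, 8, 2);  15: (7, 3, 0, 8, 2);  16: (7, 3, 0, 8, 2);  17: (7, 3, 0, 8, 2)

Partition of {1..17} into 5 W_29-dot-orbits:

[[1, 2, 10], [3, 5, 9, 11, 13], [4, 6], [7, 8], [12, 14, 15, 16, 17]]


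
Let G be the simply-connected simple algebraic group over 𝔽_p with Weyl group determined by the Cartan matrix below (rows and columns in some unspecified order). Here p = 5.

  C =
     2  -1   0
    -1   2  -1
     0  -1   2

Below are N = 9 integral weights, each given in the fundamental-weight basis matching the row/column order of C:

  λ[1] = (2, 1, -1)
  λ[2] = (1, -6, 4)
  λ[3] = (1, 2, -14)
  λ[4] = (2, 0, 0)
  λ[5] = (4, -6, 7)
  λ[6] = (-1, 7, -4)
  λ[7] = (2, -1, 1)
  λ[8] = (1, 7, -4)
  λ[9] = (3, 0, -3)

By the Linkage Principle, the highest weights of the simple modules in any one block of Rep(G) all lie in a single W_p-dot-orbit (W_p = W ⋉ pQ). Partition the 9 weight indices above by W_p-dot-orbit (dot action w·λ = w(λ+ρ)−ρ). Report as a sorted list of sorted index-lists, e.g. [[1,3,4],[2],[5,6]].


C ↔ A_3 under row/col permutation; |W(A_3)| = 24.

W_5-reps of the 9 weights in Ā_5 (same 3-coord order as C):

  λ_1+ρ ↦ (3, 2, 0) · λ_2+ρ ↦ (3, 2, 0) · λ_3+ρ ↦ (3, 0, 2) · λ_4+ρ ↦ (3, 1, 1) · λ_5+ρ ↦ (3, 2, 0) · λ_6+ρ ↦ (3, 2, 0) · λ_7+ρ ↦ (3, 0, 2) · λ_8+ρ ↦ (3, 0, 2) · λ_9+ρ ↦ (3, 1, 1)

Linkage partition of the 9 weights (3 classes, p=5):

[[1, 2, 5, 6], [3, 7, 8], [4, 9]]


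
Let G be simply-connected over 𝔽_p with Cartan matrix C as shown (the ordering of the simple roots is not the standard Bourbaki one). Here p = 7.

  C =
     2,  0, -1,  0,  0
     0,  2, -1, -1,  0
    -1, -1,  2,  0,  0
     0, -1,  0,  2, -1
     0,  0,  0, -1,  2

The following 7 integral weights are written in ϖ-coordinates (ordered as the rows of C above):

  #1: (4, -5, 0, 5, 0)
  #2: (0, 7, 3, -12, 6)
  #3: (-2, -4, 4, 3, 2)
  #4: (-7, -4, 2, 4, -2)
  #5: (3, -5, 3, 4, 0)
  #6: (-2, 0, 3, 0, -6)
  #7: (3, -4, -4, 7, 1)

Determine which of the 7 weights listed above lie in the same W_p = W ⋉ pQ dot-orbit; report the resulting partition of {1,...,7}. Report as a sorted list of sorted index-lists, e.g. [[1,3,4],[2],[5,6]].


A_5 Cartan matrix, 5 simple roots permuted; ρ=(1,1,1,1,1).

Ā_7 reps of the 7 weights (A_5, coords as presented):

    1: (0, 1, 3, 1, 1)
    2: (0, 1, 3, 1, 1)
    3: (1, 3, 0, 1, 1)
    4: (0, 1, 3, 1, 1)
    5: (1, 3, 0, 1, 1)
    6: (1, 3, 0, 1, 1)
    7: (1, 3, 0, 1, 1)

Partition of {1..7} into 2 W_7-dot-orbits:

[[1, 2, 4], [3, 5, 6, 7]]


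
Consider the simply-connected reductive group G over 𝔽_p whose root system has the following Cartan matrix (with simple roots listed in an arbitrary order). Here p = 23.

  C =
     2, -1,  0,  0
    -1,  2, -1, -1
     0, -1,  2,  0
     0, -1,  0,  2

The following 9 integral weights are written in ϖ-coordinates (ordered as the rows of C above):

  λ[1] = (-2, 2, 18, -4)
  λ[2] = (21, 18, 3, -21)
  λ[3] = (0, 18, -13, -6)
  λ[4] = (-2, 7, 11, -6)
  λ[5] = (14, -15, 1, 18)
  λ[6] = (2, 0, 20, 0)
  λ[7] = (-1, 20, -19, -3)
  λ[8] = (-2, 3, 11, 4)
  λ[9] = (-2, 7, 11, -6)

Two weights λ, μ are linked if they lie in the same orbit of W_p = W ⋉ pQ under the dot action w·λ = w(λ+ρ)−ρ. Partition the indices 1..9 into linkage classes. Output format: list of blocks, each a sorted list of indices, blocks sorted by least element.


Root system D_4: the 4×4 matrix C matches after relabeling.

Alcove-folded reps (p=23, 9 weights, presented ϖ-order):

    [1] (0, 1, 18, 2)
    [2] (0, 1, 18, 2)
    [3] (1, 2, 12, 5)
    [4] (1, 2, 12, 5)
    [5] (1, 2, 12, 5)
    [6] (0, 1, 18, 2)
    [7] (0, 1, 18, 2)
    [8] (1, 2, 12, 5)
    [9] (1, 2, 12, 5)

The 9 indices split into 2 linkage classes (same alcove rep ⇔ same W_23-dot-orbit):

[[1, 2, 6, 7], [3, 4, 5, 8, 9]]


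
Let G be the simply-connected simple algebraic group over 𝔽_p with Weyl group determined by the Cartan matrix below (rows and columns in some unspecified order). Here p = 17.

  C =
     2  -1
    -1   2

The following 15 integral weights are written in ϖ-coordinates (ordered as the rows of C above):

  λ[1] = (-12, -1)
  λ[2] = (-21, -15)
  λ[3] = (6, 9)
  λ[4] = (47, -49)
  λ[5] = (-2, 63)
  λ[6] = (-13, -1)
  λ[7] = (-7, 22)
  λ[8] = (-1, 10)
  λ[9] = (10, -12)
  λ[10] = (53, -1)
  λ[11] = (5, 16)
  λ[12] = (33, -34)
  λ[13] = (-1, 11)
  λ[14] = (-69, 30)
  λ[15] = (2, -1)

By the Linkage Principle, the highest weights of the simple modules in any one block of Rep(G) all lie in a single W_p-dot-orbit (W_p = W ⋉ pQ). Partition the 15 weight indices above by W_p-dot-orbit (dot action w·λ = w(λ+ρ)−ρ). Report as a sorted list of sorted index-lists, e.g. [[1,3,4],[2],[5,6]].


A_2 Cartan matrix, 2 simple roots permuted; ρ=(1,1).

λ_j+ρ reflected into Ā_17 (⟨·,θ^∨⟩≤17); 2-tuples as given:

    λ_1 → (0, 11)
    λ_2 → (3, 0)
    λ_3 → (7, 10)
    λ_4 → (3, 0)
    λ_5 → (1, 12)
    λ_6 → (0, 12)
    λ_7 → (0, 11)
    λ_8 → (0, 11)
    λ_9 → (0, 11)
    λ_10 → (3, 0)
    λ_11 → (0, 11)
    λ_12 → (16, 0)
    λ_13 → (0, 12)
    λ_14 → (3, 0)
    λ_15 → (3, 0)

Partition of {1..15} into 6 W_17-dot-orbits:

[[1, 7, 8, 9, 11], [2, 4, 10, 14, 15], [3], [5], [6, 13], [12]]


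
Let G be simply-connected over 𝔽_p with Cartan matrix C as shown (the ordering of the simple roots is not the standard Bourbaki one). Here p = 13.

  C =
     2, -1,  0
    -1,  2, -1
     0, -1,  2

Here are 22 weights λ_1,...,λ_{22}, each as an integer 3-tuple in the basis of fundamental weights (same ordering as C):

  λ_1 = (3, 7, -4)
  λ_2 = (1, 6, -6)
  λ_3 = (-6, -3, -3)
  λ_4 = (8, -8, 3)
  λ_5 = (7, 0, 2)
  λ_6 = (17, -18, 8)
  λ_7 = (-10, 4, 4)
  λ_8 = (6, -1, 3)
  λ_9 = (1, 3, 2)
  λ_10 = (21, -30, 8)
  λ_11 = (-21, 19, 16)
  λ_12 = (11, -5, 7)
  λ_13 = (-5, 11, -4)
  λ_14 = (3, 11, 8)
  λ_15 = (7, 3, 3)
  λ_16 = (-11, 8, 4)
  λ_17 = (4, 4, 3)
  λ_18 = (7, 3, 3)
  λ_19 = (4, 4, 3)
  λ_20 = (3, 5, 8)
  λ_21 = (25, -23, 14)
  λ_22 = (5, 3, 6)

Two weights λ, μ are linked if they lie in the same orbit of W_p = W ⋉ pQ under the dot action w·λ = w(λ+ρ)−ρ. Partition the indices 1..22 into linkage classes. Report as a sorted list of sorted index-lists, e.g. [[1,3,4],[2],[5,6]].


C ↔ A_3 under row/col permutation; |W(A_3)| = 24.

Folding the 22 weights λ_j+ρ into Ā_13 (reps in the given 3-coord order):

  λ_1 → (4, 5, 3);  λ_2 → (2, 2, 5);  λ_3 → (2, 2, 5);  λ_4 → (2, 4, 3);  λ_5 → (8, 1, 3);  λ_6 → (4, 5, 3);  λ_7 → (5, 4, 1);  λ_8 → (7, 0, 4);  λ_9 → (2, 4, 3);  λ_10 → (2, 4, 3);  λ_11 → (7, 0, 4);  λ_12 → (5, 4, 1);  λ_13 → (4, 5, 3);  λ_14 → (8, 1, 3);  λ_15 → (5, 4, 1);  λ_16 → (8, 1, 3);  λ_17 → (4, 5, 3);  λ_18 → (5, 4, 1);  λ_19 → (4, 5, 3);  λ_20 → (2, 4, 3);  λ_21 → (7, 0, 4);  λ_22 → (2, 4, 3)

These 22 weights hit 6 W_13-dot-orbits; sizes (5, 2, 5, 3, 4, 3):

[[1, 6, 13, 17, 19], [2, 3], [4, 9, 10, 20, 22], [5, 14, 16], [7, 12, 15, 18], [8, 11, 21]]


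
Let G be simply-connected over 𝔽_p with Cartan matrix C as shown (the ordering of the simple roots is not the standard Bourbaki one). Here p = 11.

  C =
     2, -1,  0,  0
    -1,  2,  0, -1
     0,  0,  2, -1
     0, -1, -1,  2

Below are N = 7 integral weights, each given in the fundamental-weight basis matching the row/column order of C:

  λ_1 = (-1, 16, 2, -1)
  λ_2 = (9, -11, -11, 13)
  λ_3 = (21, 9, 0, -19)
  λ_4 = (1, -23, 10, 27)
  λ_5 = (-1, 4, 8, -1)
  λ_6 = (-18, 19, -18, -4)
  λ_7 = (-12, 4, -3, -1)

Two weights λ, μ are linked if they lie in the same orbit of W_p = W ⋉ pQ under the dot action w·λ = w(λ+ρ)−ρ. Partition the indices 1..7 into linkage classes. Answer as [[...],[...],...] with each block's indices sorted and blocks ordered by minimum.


C ↔ A_4 under row/col permutation; |W(A_4)| = 120.

Each λ_j+ρ reduced to Ā_11; 4-tuples below use C's row order:

    λ_1 → (3, 2, 6, 0)
    λ_2 → (3, 1, 1, 6)
    λ_3 → (3, 1, 1, 6)
    λ_4 → (3, 2, 6, 0)
    λ_5 → (3, 2, 6, 0)
    λ_6 → (3, 2, 6, 0)
    λ_7 → (3, 2, 6, 0)

Partition of {1..7} into 2 W_11-dot-orbits:

[[1, 4, 5, 6, 7], [2, 3]]


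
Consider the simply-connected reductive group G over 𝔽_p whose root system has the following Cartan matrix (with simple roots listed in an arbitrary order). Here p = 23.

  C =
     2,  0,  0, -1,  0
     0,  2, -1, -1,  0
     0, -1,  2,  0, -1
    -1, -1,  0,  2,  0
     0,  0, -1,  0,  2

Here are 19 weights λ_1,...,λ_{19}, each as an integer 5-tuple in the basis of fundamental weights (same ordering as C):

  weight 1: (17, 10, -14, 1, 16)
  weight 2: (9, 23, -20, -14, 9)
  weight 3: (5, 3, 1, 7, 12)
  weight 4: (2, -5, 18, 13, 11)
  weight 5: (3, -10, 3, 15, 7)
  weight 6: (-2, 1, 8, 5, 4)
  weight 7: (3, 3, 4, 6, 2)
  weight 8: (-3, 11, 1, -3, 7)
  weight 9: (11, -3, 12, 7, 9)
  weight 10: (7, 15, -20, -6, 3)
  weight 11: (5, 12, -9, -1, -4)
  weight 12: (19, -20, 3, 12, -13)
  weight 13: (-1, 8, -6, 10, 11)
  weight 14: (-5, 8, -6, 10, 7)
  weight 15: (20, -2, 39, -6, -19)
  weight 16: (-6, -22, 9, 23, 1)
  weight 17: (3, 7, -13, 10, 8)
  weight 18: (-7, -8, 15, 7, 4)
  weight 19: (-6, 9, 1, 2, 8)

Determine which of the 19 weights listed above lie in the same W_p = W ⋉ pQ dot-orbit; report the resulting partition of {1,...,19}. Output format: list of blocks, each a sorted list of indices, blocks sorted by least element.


Dynkin diagram of C (from the 8 off-diagonal −1 entries): A_5.

W_23-reps of the 19 weights in Ā_23 (same 5-coord order as C):

  λ_1 → (6, 2, 3, 0, 8)
  λ_2 → (2, 8, 2, 2, 8)
  λ_3 → (4, 4, 2, 4, 3)
  λ_4 → (4, 4, 2, 4, 3)
  λ_5 → (4, 4, 5, 7, 3)
  λ_6 → (1, 2, 9, 5, 5)
  λ_7 → (4, 4, 5, 7, 3)
  λ_8 → (2, 8, 2, 2, 8)
  λ_9 → (6, 2, 3, 0, 8)
  λ_10 → (0, 1, 4, 3, 11)
  λ_11 → (6, 2, 3, 0, 8)
  λ_12 → (4, 4, 2, 4, 3)
  λ_13 → (4, 4, 5, 7, 3)
  λ_14 → (4, 4, 5, 7, 3)
  λ_15 → (1, 2, 9, 5, 5)
  λ_16 → (2, 8, 2, 2, 8)
  λ_17 → (4, 4, 5, 7, 3)
  λ_18 → (1, 2, 9, 5, 5)
  λ_19 → (2, 8, 2, 2, 8)

These 19 weights hit 6 W_23-dot-orbits; sizes (3, 4, 3, 5, 3, 1):

[[1, 9, 11], [2, 8, 16, 19], [3, 4, 12], [5, 7, 13, 14, 17], [6, 15, 18], [10]]


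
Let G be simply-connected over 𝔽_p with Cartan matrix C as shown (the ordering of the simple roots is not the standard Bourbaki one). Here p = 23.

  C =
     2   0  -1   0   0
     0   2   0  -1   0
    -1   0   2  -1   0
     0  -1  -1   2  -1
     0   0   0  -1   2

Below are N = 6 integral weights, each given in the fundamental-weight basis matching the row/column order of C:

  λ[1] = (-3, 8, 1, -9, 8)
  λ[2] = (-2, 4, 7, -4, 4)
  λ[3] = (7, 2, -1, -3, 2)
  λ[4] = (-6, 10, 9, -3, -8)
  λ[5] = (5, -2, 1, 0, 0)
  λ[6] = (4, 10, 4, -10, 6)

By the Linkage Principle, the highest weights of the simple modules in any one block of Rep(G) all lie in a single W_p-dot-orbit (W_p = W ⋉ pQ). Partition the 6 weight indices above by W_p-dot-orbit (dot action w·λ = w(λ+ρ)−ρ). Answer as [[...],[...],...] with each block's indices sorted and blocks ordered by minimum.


Dynkin diagram of C (from the 8 off-diagonal −1 entries): D_5.

Each λ_j+ρ reduced to Ā_23; 5-tuples below use C's row order:

  [1] (6, 1, 2, 0, 1)
  [2] (1, 2, 4, 3, 2)
  [3] (6, 1, 2, 0, 1)
  [4] (1, 2, 4, 3, 2)
  [5] (6, 1, 2, 0, 1)
  [6] (1, 2, 4, 3, 2)

2 distinct reps among the 6 weights ⇒ 2 W_23-linkage classes:

[[1, 3, 5], [2, 4, 6]]


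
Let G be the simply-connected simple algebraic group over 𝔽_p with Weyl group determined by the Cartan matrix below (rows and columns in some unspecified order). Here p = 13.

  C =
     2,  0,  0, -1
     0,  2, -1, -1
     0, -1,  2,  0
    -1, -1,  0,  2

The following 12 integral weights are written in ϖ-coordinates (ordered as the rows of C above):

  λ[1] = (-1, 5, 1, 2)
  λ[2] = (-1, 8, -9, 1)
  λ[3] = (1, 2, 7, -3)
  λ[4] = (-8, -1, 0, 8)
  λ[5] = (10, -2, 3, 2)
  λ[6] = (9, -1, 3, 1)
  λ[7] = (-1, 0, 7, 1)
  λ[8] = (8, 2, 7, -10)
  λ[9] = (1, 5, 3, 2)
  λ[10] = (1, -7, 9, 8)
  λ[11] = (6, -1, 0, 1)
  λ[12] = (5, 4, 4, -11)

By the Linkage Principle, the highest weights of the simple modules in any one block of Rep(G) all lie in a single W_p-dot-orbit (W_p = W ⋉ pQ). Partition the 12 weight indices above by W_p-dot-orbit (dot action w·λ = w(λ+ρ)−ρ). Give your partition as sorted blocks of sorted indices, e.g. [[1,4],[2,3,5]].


C ↔ A_4 under row/col permutation; |W(A_4)| = 120.

Alcove-folded reps (p=13, 12 weights, presented ϖ-order):

  λ_1 → (0, 6, 2, 3) · λ_2 → (0, 1, 8, 2) · λ_3 → (0, 1, 8, 2) · λ_4 → (7, 0, 1, 2) · λ_5 → (7, 0, 1, 2) · λ_6 → (7, 0, 1, 2) · λ_7 → (0, 1, 8, 2) · λ_8 → (0, 6, 2, 3) · λ_9 → (0, 6, 2, 3) · λ_10 → (0, 6, 2, 3) · λ_11 → (7, 0, 1, 2) · λ_12 → (4, 5, 0, 1)

4 distinct reps among the 12 weights ⇒ 4 W_13-linkage classes:

[[1, 8, 9, 10], [2, 3, 7], [4, 5, 6, 11], [12]]


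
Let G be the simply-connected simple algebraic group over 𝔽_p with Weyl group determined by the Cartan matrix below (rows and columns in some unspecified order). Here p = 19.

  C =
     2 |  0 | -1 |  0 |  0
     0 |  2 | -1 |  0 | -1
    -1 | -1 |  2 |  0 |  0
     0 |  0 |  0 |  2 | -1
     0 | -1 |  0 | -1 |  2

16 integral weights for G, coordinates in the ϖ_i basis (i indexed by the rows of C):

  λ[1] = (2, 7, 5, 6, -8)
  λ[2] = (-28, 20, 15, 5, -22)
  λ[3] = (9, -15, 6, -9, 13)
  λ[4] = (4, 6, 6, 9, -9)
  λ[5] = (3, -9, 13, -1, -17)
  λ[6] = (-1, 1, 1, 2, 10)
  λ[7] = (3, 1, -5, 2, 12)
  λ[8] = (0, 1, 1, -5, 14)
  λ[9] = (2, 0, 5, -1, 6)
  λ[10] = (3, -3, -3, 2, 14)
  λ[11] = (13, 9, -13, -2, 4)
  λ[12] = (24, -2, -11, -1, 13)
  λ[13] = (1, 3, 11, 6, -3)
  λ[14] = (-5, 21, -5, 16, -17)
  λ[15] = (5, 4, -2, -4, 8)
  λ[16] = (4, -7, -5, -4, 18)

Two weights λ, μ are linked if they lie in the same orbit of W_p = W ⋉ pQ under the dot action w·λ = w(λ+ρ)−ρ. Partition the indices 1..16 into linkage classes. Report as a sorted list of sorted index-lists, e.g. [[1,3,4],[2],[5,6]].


Cartan matrix: type A_5 (|W|=720); un-permuting the 5 rows.

W_19-reps of the 16 weights in Ā_19 (same 5-coord order as C):

    λ_1 → (3, 1, 6, 0, 7)
    λ_2 → (0, 1, 2, 5, 3)
    λ_3 → (3, 1, 6, 0, 7)
    λ_4 → (3, 1, 6, 0, 7)
    λ_5 → (5, 4, 1, 3, 6)
    λ_6 → (0, 2, 2, 3, 11)
    λ_7 → (0, 2, 2, 3, 11)
    λ_8 → (0, 2, 2, 3, 11)
    λ_9 → (3, 1, 6, 0, 7)
    λ_10 → (0, 2, 2, 3, 11)
    λ_11 → (2, 2, 10, 1, 2)
    λ_12 → (5, 4, 1, 3, 6)
    λ_13 → (2, 2, 10, 1, 2)
    λ_14 → (0, 2, 2, 3, 11)
    λ_15 → (5, 4, 1, 3, 6)
    λ_16 → (5, 4, 1, 3, 6)

The 16 indices split into 5 linkage classes (same alcove rep ⇔ same W_19-dot-orbit):

[[1, 3, 4, 9], [2], [5, 12, 15, 16], [6, 7, 8, 10, 14], [11, 13]]
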